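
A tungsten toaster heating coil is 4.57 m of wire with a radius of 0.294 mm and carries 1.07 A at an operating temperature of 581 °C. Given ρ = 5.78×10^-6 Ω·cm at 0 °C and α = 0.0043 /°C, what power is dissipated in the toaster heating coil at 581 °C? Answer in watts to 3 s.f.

ρ = 5.78×10^-6 Ω·cm = 5.78×10^-8 Ω·m
A = πr² = π(2.9400e-04 m)² = 2.715e-07 m²
R₍0₎ = ρL/A = (5.78×10^-8)(4.57)/(2.715e-07) = 0.9727 Ω
R₍581₎ = R₍0₎(1 + αΔT) = 0.9727 × (1 + 0.0043×581) = 3.403 Ω
P = I²R = (1.07)² × 3.403 = 3.90 W

3.90 W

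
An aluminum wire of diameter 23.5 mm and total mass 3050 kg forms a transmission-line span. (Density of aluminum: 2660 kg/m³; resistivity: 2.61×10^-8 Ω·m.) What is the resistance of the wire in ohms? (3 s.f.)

0.159 Ω

A = π(d/2)² = π(1.1750e-02 m)² = 4.3374e-04 m²
L = m/(density·A) = 3050/(2660×4.3374e-04) = 2644 m
R = ρL/A = (2.61×10^-8)(2644)/(4.3374e-04) = 0.159 Ω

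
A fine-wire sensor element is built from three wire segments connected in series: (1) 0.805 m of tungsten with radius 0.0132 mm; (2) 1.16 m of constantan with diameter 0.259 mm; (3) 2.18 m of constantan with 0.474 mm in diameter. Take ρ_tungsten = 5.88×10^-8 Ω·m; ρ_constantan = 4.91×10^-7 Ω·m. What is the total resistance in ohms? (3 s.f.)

Seg 1: A = πr² = π(1.3200e-05 m)² = 5.474e-10 m²
R_1 = (5.88×10^-8)(0.805)/(5.474e-10) = 86.47 Ω
Seg 2: A = π(d/2)² = π(1.2950e-04 m)² = 5.269e-08 m²
R_2 = (4.91×10^-7)(1.16)/(5.269e-08) = 10.81 Ω
Seg 3: A = π(d/2)² = π(2.3700e-04 m)² = 1.765e-07 m²
R_3 = (4.91×10^-7)(2.18)/(1.765e-07) = 6.066 Ω
R_total = R_1 + R_2 + R_3 = 103 Ω

103 Ω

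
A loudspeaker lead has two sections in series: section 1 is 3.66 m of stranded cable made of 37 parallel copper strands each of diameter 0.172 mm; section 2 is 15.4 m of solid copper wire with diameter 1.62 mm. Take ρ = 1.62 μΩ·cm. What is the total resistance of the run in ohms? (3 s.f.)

ρ = 1.62 μΩ·cm = 1.62×10^-8 Ω·m
Section 1: A_strand = π(8.6000e-05)² = 2.324e-08 m²; R₁ = ρL/(N·A_s) = (1.62×10^-8)(3.66)/(37×2.324e-08) = 0.06897 Ω
Section 2: A = π(d/2)² = π(8.1000e-04 m)² = 2.061e-06 m²
R₂ = (1.62×10^-8)(15.4)/(2.061e-06) = 0.121 Ω
R = R₁ + R₂ = 0.190 Ω

0.190 Ω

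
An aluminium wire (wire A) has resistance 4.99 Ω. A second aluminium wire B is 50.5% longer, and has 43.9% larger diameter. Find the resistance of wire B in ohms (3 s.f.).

R ∝ L/d², so R_B/R_A = (1 + 50.5/100) × (1 + 43.9/100)⁻²
= 1.505 × 0.4829 = 0.7268
R_B = 0.7268 × 4.99 = 3.63 Ω

3.63 Ω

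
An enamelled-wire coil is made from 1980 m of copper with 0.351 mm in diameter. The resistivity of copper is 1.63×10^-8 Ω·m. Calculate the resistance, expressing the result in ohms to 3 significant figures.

A = π(d/2)² = π(1.7550e-04 m)² = 9.676e-08 m²
R = ρL/A = (1.63×10^-8)(1980 m)/(9.676e-08 m²) = 334 Ω

334 Ω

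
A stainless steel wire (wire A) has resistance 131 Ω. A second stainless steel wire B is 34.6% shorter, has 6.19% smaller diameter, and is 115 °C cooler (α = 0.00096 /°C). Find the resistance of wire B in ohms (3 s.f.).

86.6 Ω

R ∝ ρL/d² with ρ ∝ (1+αΔT), so R_B/R_A = (1 − 34.6/100) × (1 − 6.19/100)⁻² × (1 − 0.00096×115)
= 0.654 × 1.136 × 0.8896 = 0.6611
R_B = 0.6611 × 131 = 86.6 Ω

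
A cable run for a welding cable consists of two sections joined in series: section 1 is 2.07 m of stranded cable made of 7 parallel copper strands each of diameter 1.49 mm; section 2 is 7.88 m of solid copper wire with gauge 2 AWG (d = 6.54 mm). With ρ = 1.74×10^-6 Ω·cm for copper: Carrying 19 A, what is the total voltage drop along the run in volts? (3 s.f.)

ρ = 1.74×10^-6 Ω·cm = 1.74×10^-8 Ω·m
Section 1: A_strand = π(7.4500e-04)² = 1.744e-06 m²; R₁ = ρL/(N·A_s) = (1.74×10^-8)(2.07)/(7×1.744e-06) = 0.002951 Ω
Section 2: A = π(6.54/2 mm)² = π(3.2700e-03 m)² = 3.359e-05 m²
R₂ = (1.74×10^-8)(7.88)/(3.359e-05) = 0.004082 Ω
R = R₁ + R₂ = 0.007033 Ω
V = IR = 19 × 0.007033 = 0.134 V

0.134 V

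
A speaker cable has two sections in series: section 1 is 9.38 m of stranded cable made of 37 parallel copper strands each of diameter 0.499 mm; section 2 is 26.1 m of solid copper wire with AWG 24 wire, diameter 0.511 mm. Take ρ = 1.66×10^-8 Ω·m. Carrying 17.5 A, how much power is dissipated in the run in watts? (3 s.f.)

654 W

Section 1: A_strand = π(2.4950e-04)² = 1.956e-07 m²; R₁ = ρL/(N·A_s) = (1.66×10^-8)(9.38)/(37×1.956e-07) = 0.02152 Ω
Section 2: A = π(0.511/2 mm)² = π(2.5550e-04 m)² = 2.051e-07 m²
R₂ = (1.66×10^-8)(26.1)/(2.051e-07) = 2.113 Ω
R = R₁ + R₂ = 2.134 Ω
P = I²R = (17.5)² × 2.134 = 654 W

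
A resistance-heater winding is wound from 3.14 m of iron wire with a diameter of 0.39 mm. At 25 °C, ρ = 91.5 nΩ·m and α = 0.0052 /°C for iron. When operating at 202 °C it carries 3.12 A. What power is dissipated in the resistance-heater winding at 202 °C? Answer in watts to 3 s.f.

ρ = 91.5 nΩ·m = 9.15×10^-8 Ω·m
A = π(d/2)² = π(1.9500e-04 m)² = 1.195e-07 m²
R₍25₎ = ρL/A = (9.15×10^-8)(3.14)/(1.195e-07) = 2.405 Ω
R₍202₎ = R₍25₎(1 + αΔT) = 2.405 × (1 + 0.0052×177) = 4.619 Ω
P = I²R = (3.12)² × 4.619 = 45.0 W

45.0 W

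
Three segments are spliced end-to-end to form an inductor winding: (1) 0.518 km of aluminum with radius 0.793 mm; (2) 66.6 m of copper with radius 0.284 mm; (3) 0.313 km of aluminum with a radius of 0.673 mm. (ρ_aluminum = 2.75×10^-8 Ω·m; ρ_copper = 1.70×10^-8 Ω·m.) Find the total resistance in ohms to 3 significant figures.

17.7 Ω

Seg 1: A = πr² = π(7.9300e-04 m)² = 1.976e-06 m²
R_1 = (2.75×10^-8)(518)/(1.976e-06) = 7.211 Ω
Seg 2: A = πr² = π(2.8400e-04 m)² = 2.534e-07 m²
R_2 = (1.70×10^-8)(66.6)/(2.534e-07) = 4.468 Ω
Seg 3: A = πr² = π(6.7300e-04 m)² = 1.423e-06 m²
R_3 = (2.75×10^-8)(313)/(1.423e-06) = 6.049 Ω
R_total = R_1 + R_2 + R_3 = 17.7 Ω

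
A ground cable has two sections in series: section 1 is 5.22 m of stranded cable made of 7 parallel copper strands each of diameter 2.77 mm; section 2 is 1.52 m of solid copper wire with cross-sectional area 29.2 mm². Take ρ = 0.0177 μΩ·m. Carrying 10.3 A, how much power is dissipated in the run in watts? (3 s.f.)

0.330 W

ρ = 0.0177 μΩ·m = 1.77×10^-8 Ω·m
Section 1: A_strand = π(1.3850e-03)² = 6.026e-06 m²; R₁ = ρL/(N·A_s) = (1.77×10^-8)(5.22)/(7×6.026e-06) = 0.00219 Ω
Section 2: A = 29.2 mm² = 2.920e-05 m²
R₂ = (1.77×10^-8)(1.52)/(2.920e-05) = 9.214×10^-4 Ω
R = R₁ + R₂ = 0.003112 Ω
P = I²R = (10.3)² × 0.003112 = 0.330 W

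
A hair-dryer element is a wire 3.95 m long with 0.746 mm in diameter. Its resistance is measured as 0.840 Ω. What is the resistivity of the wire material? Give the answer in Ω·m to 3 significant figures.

A = π(d/2)² = π(3.7300e-04 m)² = 4.371e-07 m²
ρ = RA/L = (0.84)(4.371e-07)/(3.95) = 9.30×10^-8 Ω·m

9.30×10^-8 Ω·m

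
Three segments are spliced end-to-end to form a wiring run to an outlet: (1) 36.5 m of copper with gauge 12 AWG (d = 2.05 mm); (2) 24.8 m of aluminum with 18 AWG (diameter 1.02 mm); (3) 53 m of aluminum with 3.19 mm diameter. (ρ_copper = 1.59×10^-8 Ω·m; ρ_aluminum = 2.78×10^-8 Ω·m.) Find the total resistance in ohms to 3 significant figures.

Seg 1: A = π(2.05/2 mm)² = π(1.0250e-03 m)² = 3.301e-06 m²
R_1 = (1.59×10^-8)(36.5)/(3.301e-06) = 0.1758 Ω
Seg 2: A = π(1.02/2 mm)² = π(5.1000e-04 m)² = 8.171e-07 m²
R_2 = (2.78×10^-8)(24.8)/(8.171e-07) = 0.8437 Ω
Seg 3: A = π(d/2)² = π(1.5950e-03 m)² = 7.992e-06 m²
R_3 = (2.78×10^-8)(53)/(7.992e-06) = 0.1844 Ω
R_total = R_1 + R_2 + R_3 = 1.20 Ω

1.20 Ω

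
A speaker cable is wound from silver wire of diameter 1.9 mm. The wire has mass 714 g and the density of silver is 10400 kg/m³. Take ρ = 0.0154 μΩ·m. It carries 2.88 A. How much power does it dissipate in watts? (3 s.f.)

1.09 W

ρ = 0.0154 μΩ·m = 1.54×10^-8 Ω·m
A = π(d/2)² = π(9.5000e-04 m)² = 2.8353e-06 m²
L = m/(density·A) = 0.714/(10400×2.8353e-06) = 24.21 m
R = ρL/A = (1.54×10^-8)(24.21)/(2.8353e-06) = 0.1315 Ω
P = I²R = (2.88)² × 0.1315 = 1.09 W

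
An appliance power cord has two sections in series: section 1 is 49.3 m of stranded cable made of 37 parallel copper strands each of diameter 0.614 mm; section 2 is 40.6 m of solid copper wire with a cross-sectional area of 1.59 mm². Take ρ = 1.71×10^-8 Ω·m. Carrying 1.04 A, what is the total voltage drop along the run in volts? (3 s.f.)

Section 1: A_strand = π(3.0700e-04)² = 2.961e-07 m²; R₁ = ρL/(N·A_s) = (1.71×10^-8)(49.3)/(37×2.961e-07) = 0.07695 Ω
Section 2: A = 1.59 mm² = 1.590e-06 m²
R₂ = (1.71×10^-8)(40.6)/(1.590e-06) = 0.4366 Ω
R = R₁ + R₂ = 0.5136 Ω
V = IR = 1.04 × 0.5136 = 0.534 V

0.534 V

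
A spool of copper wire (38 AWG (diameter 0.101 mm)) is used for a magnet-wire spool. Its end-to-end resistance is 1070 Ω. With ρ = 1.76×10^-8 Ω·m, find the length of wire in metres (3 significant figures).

487 m

A = π(0.101/2 mm)² = π(5.0500e-05 m)² = 8.012e-09 m²
L = RA/ρ = (1070)(8.012e-09)/(1.76×10^-8) = 487 m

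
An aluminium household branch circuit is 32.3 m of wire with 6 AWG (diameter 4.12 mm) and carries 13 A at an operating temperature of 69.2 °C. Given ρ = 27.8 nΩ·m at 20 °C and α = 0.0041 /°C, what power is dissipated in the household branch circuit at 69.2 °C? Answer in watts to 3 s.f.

ρ = 27.8 nΩ·m = 2.78×10^-8 Ω·m
A = π(4.12/2 mm)² = π(2.0600e-03 m)² = 1.333e-05 m²
R₍20₎ = ρL/A = (2.78×10^-8)(32.3)/(1.333e-05) = 0.06735 Ω
R₍69.2₎ = R₍20₎(1 + αΔT) = 0.06735 × (1 + 0.0041×49.2) = 0.08094 Ω
P = I²R = (13)² × 0.08094 = 13.7 W

13.7 W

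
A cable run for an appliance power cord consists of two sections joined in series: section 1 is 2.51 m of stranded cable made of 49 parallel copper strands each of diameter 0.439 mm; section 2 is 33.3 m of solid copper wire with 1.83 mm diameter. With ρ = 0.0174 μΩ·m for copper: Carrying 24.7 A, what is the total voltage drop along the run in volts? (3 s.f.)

ρ = 0.0174 μΩ·m = 1.74×10^-8 Ω·m
Section 1: A_strand = π(2.1950e-04)² = 1.514e-07 m²; R₁ = ρL/(N·A_s) = (1.74×10^-8)(2.51)/(49×1.514e-07) = 0.005889 Ω
Section 2: A = π(d/2)² = π(9.1500e-04 m)² = 2.630e-06 m²
R₂ = (1.74×10^-8)(33.3)/(2.630e-06) = 0.2203 Ω
R = R₁ + R₂ = 0.2262 Ω
V = IR = 24.7 × 0.2262 = 5.59 V

5.59 V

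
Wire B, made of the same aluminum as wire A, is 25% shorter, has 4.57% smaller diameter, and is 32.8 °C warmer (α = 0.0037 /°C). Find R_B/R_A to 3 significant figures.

0.923

R ∝ ρL/d² with ρ ∝ (1+αΔT), so R_B/R_A = (1 − 25/100) × (1 − 4.57/100)⁻² × (1 + 0.0037×32.8)
= 0.75 × 1.098 × 1.121 = 0.923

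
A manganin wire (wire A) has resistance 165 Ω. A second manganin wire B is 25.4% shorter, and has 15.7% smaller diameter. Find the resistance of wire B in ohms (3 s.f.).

R ∝ L/d², so R_B/R_A = (1 − 25.4/100) × (1 − 15.7/100)⁻²
= 0.746 × 1.407 = 1.05
R_B = 1.05 × 165 = 173 Ω

173 Ω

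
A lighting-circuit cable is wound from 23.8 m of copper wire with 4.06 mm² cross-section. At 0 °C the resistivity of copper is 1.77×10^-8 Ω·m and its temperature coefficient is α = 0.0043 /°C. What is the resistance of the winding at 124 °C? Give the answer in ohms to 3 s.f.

0.159 Ω

A = 4.06 mm² = 4.060e-06 m²
R₍0°C₎ = ρL/A = (1.77×10^-8)(23.8)/(4.060e-06) = 0.1038 Ω
R = R₀(1 + αΔT) = 0.1038(1 + 0.0043×124) = 0.159 Ω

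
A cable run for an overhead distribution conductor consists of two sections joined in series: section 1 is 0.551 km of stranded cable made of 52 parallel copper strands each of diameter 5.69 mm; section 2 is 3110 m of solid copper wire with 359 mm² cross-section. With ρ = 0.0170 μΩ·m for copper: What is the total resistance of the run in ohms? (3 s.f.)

0.154 Ω

ρ = 0.0170 μΩ·m = 1.70×10^-8 Ω·m
Section 1: A_strand = π(2.8450e-03)² = 2.543e-05 m²; R₁ = ρL/(N·A_s) = (1.70×10^-8)(551)/(52×2.543e-05) = 0.007084 Ω
Section 2: A = 359 mm² = 3.590e-04 m²
R₂ = (1.70×10^-8)(3110)/(3.590e-04) = 0.1473 Ω
R = R₁ + R₂ = 0.154 Ω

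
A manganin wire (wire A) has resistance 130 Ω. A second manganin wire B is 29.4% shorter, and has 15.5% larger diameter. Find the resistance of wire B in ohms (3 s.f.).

R ∝ L/d², so R_B/R_A = (1 − 29.4/100) × (1 + 15.5/100)⁻²
= 0.706 × 0.7496 = 0.5292
R_B = 0.5292 × 130 = 68.8 Ω

68.8 Ω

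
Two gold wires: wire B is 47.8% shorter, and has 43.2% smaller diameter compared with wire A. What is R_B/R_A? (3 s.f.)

1.62

R ∝ L/d², so R_B/R_A = (1 − 47.8/100) × (1 − 43.2/100)⁻²
= 0.522 × 3.1 = 1.62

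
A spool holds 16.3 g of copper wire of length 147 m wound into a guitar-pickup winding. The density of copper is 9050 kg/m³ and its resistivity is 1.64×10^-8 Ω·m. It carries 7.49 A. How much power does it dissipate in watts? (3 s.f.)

A = m/(density·L) = 0.0163/(9050×147) = 1.2252e-08 m²
R = ρL/A = (1.64×10^-8)(147)/(1.2252e-08) = 196.8 Ω
P = I²R = (7.49)² × 196.8 = 11000 W

11000 W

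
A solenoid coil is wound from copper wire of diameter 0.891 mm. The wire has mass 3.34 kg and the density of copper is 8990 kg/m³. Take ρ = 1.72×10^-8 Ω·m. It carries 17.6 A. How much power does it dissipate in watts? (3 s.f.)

5090 W

A = π(d/2)² = π(4.4550e-04 m)² = 6.2351e-07 m²
L = m/(density·A) = 3.34/(8990×6.2351e-07) = 595.9 m
R = ρL/A = (1.72×10^-8)(595.9)/(6.2351e-07) = 16.44 Ω
P = I²R = (17.6)² × 16.44 = 5090 W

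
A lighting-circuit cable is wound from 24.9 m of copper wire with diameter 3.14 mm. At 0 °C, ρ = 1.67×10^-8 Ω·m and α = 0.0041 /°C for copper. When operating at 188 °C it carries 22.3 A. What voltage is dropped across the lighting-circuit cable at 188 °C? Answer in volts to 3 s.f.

2.12 V

A = π(d/2)² = π(1.5700e-03 m)² = 7.744e-06 m²
R₍0₎ = ρL/A = (1.67×10^-8)(24.9)/(7.744e-06) = 0.0537 Ω
R₍188₎ = R₍0₎(1 + αΔT) = 0.0537 × (1 + 0.0041×188) = 0.09509 Ω
V = IR = 22.3 × 0.09509 = 2.12 V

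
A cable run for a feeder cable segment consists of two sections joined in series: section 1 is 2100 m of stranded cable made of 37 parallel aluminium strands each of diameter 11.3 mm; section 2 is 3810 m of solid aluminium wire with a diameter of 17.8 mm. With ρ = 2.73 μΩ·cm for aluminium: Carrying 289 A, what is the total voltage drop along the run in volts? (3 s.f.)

ρ = 2.73 μΩ·cm = 2.73×10^-8 Ω·m
Section 1: A_strand = π(5.6500e-03)² = 1.003e-04 m²; R₁ = ρL/(N·A_s) = (2.73×10^-8)(2100)/(37×1.003e-04) = 0.01545 Ω
Section 2: A = π(d/2)² = π(8.9000e-03 m)² = 2.488e-04 m²
R₂ = (2.73×10^-8)(3810)/(2.488e-04) = 0.418 Ω
R = R₁ + R₂ = 0.4334 Ω
V = IR = 289 × 0.4334 = 125 V

125 V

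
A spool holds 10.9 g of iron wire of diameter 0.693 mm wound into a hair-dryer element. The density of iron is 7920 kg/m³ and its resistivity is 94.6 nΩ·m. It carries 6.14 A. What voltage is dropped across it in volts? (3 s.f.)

ρ = 94.6 nΩ·m = 9.46×10^-8 Ω·m
A = π(d/2)² = π(3.4650e-04 m)² = 3.7719e-07 m²
L = m/(density·A) = 0.0109/(7920×3.7719e-07) = 3.649 m
R = ρL/A = (9.46×10^-8)(3.649)/(3.7719e-07) = 0.9151 Ω
V = IR = 6.14 × 0.9151 = 5.62 V

5.62 V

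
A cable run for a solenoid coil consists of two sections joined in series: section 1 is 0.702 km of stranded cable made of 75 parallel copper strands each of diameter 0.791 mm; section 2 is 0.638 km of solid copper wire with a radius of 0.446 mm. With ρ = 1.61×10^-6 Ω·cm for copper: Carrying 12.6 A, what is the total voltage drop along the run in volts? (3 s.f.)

ρ = 1.61×10^-6 Ω·cm = 1.61×10^-8 Ω·m
Section 1: A_strand = π(3.9550e-04)² = 4.914e-07 m²; R₁ = ρL/(N·A_s) = (1.61×10^-8)(702)/(75×4.914e-07) = 0.3067 Ω
Section 2: A = πr² = π(4.4600e-04 m)² = 6.249e-07 m²
R₂ = (1.61×10^-8)(638)/(6.249e-07) = 16.44 Ω
R = R₁ + R₂ = 16.74 Ω
V = IR = 12.6 × 16.74 = 211 V

211 V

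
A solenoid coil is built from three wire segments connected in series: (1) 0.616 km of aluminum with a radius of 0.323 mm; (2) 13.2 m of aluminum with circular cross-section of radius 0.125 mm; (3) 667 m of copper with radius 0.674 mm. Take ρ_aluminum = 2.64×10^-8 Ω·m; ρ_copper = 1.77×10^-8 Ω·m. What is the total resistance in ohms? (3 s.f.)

65.0 Ω

Seg 1: A = πr² = π(3.2300e-04 m)² = 3.278e-07 m²
R_1 = (2.64×10^-8)(616)/(3.278e-07) = 49.62 Ω
Seg 2: A = πr² = π(1.2500e-04 m)² = 4.909e-08 m²
R_2 = (2.64×10^-8)(13.2)/(4.909e-08) = 7.099 Ω
Seg 3: A = πr² = π(6.7400e-04 m)² = 1.427e-06 m²
R_3 = (1.77×10^-8)(667)/(1.427e-06) = 8.272 Ω
R_total = R_1 + R_2 + R_3 = 65.0 Ω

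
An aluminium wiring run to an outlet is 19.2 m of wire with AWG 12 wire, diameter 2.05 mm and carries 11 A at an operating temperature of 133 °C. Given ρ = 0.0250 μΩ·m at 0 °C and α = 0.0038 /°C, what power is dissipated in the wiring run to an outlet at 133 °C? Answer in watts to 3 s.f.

ρ = 0.0250 μΩ·m = 2.50×10^-8 Ω·m
A = π(2.05/2 mm)² = π(1.0250e-03 m)² = 3.301e-06 m²
R₍0₎ = ρL/A = (2.50×10^-8)(19.2)/(3.301e-06) = 0.1454 Ω
R₍133₎ = R₍0₎(1 + αΔT) = 0.1454 × (1 + 0.0038×133) = 0.2189 Ω
P = I²R = (11)² × 0.2189 = 26.5 W

26.5 W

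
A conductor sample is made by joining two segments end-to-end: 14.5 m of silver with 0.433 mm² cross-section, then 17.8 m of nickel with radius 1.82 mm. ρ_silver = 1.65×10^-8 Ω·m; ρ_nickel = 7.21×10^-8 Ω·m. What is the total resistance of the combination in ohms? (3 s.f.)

Segment 1: A = 0.433 mm² = 4.330e-07 m²
R₁ = ρL/A = (1.65×10^-8)(14.5)/(4.330e-07) = 0.5525 Ω
Segment 2: A = πr² = π(1.8200e-03 m)² = 1.041e-05 m²
R₂ = (7.21×10^-8)(17.8)/(1.041e-05) = 0.1233 Ω
R = R₁ + R₂ = 0.676 Ω

0.676 Ω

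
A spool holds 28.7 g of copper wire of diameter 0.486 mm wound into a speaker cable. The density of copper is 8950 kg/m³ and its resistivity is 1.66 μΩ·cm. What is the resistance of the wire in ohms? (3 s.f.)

1.55 Ω

ρ = 1.66 μΩ·cm = 1.66×10^-8 Ω·m
A = π(d/2)² = π(2.4300e-04 m)² = 1.8551e-07 m²
L = m/(density·A) = 0.0287/(8950×1.8551e-07) = 17.29 m
R = ρL/A = (1.66×10^-8)(17.29)/(1.8551e-07) = 1.55 Ω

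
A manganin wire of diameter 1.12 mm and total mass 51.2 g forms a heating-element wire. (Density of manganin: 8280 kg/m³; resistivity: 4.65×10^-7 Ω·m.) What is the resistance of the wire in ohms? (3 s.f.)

2.96 Ω

A = π(d/2)² = π(5.6000e-04 m)² = 9.8520e-07 m²
L = m/(density·A) = 0.0512/(8280×9.8520e-07) = 6.276 m
R = ρL/A = (4.65×10^-7)(6.276)/(9.8520e-07) = 2.96 Ω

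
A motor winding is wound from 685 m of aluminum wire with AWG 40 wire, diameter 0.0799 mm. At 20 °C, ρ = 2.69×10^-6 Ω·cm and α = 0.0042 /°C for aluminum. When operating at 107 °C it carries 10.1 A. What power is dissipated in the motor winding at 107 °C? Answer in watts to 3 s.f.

ρ = 2.69×10^-6 Ω·cm = 2.69×10^-8 Ω·m
A = π(0.0799/2 mm)² = π(3.9950e-05 m)² = 5.014e-09 m²
R₍20₎ = ρL/A = (2.69×10^-8)(685)/(5.014e-09) = 3675 Ω
R₍107₎ = R₍20₎(1 + αΔT) = 3675 × (1 + 0.0042×87) = 5018 Ω
P = I²R = (10.1)² × 5018 = 5.12×10^5 W

5.12×10^5 W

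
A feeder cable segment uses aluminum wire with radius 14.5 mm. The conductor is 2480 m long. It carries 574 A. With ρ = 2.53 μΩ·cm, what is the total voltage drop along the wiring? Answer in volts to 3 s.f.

ρ = 2.53 μΩ·cm = 2.53×10^-8 Ω·m
A = πr² = π(1.4500e-02 m)² = 6.605e-04 m²
R = ρL/A = (2.53×10^-8)(2480)/(6.605e-04) = 0.09499 Ω
V = IR = 574 × 0.09499 = 54.5 V

54.5 V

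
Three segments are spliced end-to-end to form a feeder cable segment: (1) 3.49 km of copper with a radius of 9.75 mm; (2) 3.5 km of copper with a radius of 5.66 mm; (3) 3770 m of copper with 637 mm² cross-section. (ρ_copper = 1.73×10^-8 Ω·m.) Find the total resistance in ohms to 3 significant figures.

0.906 Ω

Seg 1: A = πr² = π(9.7500e-03 m)² = 2.986e-04 m²
R_1 = (1.73×10^-8)(3490)/(2.986e-04) = 0.2022 Ω
Seg 2: A = πr² = π(5.6600e-03 m)² = 1.006e-04 m²
R_2 = (1.73×10^-8)(3500)/(1.006e-04) = 0.6016 Ω
Seg 3: A = 637 mm² = 6.370e-04 m²
R_3 = (1.73×10^-8)(3770)/(6.370e-04) = 0.1024 Ω
R_total = R_1 + R_2 + R_3 = 0.906 Ω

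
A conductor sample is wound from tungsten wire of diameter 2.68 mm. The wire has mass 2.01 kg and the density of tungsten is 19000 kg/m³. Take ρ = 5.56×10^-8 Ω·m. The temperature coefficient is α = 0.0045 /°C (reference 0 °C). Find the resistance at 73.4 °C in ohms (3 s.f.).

A = π(d/2)² = π(1.3400e-03 m)² = 5.6410e-06 m²
L = m/(density·A) = 2.01/(19000×5.6410e-06) = 18.75 m
R = ρL/A = (5.56×10^-8)(18.75)/(5.6410e-06) = 0.1848 Ω
R(73.4 °C) = 0.1848 × (1 + 0.0045×73.4) = 0.246 Ω

0.246 Ω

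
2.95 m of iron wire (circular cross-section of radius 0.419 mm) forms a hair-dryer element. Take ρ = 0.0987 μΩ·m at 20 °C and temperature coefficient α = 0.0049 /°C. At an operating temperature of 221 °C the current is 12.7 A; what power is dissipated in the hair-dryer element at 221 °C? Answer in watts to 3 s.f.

169 W

ρ = 0.0987 μΩ·m = 9.87×10^-8 Ω·m
A = πr² = π(4.1900e-04 m)² = 5.515e-07 m²
R₍20₎ = ρL/A = (9.87×10^-8)(2.95)/(5.515e-07) = 0.5279 Ω
R₍221₎ = R₍20₎(1 + αΔT) = 0.5279 × (1 + 0.0049×201) = 1.048 Ω
P = I²R = (12.7)² × 1.048 = 169 W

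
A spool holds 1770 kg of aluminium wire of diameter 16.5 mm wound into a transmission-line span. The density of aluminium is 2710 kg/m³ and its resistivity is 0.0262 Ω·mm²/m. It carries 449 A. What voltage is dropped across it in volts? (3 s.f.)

168 V

ρ = 0.0262 Ω·mm²/m = 2.62×10^-8 Ω·m
A = π(d/2)² = π(8.2500e-03 m)² = 2.1382e-04 m²
L = m/(density·A) = 1770/(2710×2.1382e-04) = 3055 m
R = ρL/A = (2.62×10^-8)(3055)/(2.1382e-04) = 0.3743 Ω
V = IR = 449 × 0.3743 = 168 V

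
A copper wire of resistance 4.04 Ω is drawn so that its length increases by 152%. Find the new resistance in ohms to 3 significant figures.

k = 1 + 152/100 = 2.52; volume constant ⇒ A' = A/k, so R' = k²R.
R' = 6.35 × 4.04 = 25.7 Ω

25.7 Ω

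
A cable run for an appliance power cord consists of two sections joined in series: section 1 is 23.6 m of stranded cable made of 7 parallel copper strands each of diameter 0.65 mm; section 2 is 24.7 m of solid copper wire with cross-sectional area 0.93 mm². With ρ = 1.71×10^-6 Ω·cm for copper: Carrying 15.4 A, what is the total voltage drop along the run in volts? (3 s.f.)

ρ = 1.71×10^-6 Ω·cm = 1.71×10^-8 Ω·m
Section 1: A_strand = π(3.2500e-04)² = 3.318e-07 m²; R₁ = ρL/(N·A_s) = (1.71×10^-8)(23.6)/(7×3.318e-07) = 0.1737 Ω
Section 2: A = 0.93 mm² = 9.300e-07 m²
R₂ = (1.71×10^-8)(24.7)/(9.300e-07) = 0.4542 Ω
R = R₁ + R₂ = 0.6279 Ω
V = IR = 15.4 × 0.6279 = 9.67 V

9.67 V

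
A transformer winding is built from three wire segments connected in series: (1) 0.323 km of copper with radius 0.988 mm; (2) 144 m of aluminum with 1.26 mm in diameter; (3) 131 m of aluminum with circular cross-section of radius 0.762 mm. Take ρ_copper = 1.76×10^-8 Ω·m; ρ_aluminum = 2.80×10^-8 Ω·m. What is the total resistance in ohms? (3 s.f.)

7.10 Ω

Seg 1: A = πr² = π(9.8800e-04 m)² = 3.067e-06 m²
R_1 = (1.76×10^-8)(323)/(3.067e-06) = 1.854 Ω
Seg 2: A = π(d/2)² = π(6.3000e-04 m)² = 1.247e-06 m²
R_2 = (2.80×10^-8)(144)/(1.247e-06) = 3.234 Ω
Seg 3: A = πr² = π(7.6200e-04 m)² = 1.824e-06 m²
R_3 = (2.80×10^-8)(131)/(1.824e-06) = 2.011 Ω
R_total = R_1 + R_2 + R_3 = 7.10 Ω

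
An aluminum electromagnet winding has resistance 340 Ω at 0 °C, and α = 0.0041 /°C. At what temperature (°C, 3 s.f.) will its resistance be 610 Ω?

R = R₀(1 + α(T − T₀)) ⇒ T = T₀ + (R/R₀ − 1)/α
T = 0 + (610/340 − 1)/0.0041 = 0 + (0.7941)/0.0041 = 194 °C

194 °C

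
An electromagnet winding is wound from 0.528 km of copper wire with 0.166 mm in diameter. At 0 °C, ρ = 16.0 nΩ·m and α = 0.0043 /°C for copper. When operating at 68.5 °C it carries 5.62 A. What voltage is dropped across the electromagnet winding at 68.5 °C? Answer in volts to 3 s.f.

2840 V

ρ = 16.0 nΩ·m = 1.60×10^-8 Ω·m
A = π(d/2)² = π(8.3000e-05 m)² = 2.164e-08 m²
R₍0₎ = ρL/A = (1.60×10^-8)(528)/(2.164e-08) = 390.3 Ω
R₍68.5₎ = R₍0₎(1 + αΔT) = 390.3 × (1 + 0.0043×68.5) = 505.3 Ω
V = IR = 5.62 × 505.3 = 2840 V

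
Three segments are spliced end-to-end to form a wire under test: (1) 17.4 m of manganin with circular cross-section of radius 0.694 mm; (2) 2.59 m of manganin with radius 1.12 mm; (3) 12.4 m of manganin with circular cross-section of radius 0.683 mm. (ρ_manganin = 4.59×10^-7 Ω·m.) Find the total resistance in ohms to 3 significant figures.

9.46 Ω

Seg 1: A = πr² = π(6.9400e-04 m)² = 1.513e-06 m²
R_1 = (4.59×10^-7)(17.4)/(1.513e-06) = 5.278 Ω
Seg 2: A = πr² = π(1.1200e-03 m)² = 3.941e-06 m²
R_2 = (4.59×10^-7)(2.59)/(3.941e-06) = 0.3017 Ω
Seg 3: A = πr² = π(6.8300e-04 m)² = 1.466e-06 m²
R_3 = (4.59×10^-7)(12.4)/(1.466e-06) = 3.884 Ω
R_total = R_1 + R_2 + R_3 = 9.46 Ω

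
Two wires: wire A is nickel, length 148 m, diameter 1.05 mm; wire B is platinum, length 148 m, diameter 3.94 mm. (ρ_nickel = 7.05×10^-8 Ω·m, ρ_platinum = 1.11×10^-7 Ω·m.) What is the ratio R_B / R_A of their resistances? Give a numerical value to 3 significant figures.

0.112

R ∝ ρL/d², so R_B/R_A = (ρ_B/ρ_A) × (d_A/d_B)²
= (1.11×10^-7/7.05×10^-8) × (1.05/3.94)² = 0.112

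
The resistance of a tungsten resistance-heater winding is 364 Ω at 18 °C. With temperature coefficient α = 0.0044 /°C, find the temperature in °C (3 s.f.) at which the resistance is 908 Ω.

R = R₀(1 + α(T − T₀)) ⇒ T = T₀ + (R/R₀ − 1)/α
T = 18 + (908/364 − 1)/0.0044 = 18 + (1.495)/0.0044 = 358 °C

358 °C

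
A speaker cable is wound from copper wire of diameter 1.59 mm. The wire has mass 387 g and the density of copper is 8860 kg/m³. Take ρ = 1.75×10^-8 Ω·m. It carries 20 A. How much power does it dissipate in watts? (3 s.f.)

A = π(d/2)² = π(7.9500e-04 m)² = 1.9856e-06 m²
L = m/(density·A) = 0.387/(8860×1.9856e-06) = 22 m
R = ρL/A = (1.75×10^-8)(22)/(1.9856e-06) = 0.1939 Ω
P = I²R = (20)² × 0.1939 = 77.6 W

77.6 W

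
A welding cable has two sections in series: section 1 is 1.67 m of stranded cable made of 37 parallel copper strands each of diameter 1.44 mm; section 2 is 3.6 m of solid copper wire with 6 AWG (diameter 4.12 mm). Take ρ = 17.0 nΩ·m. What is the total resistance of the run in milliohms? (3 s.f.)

ρ = 17.0 nΩ·m = 1.70×10^-8 Ω·m
Section 1: A_strand = π(7.2000e-04)² = 1.629e-06 m²; R₁ = ρL/(N·A_s) = (1.70×10^-8)(1.67)/(37×1.629e-06) = 4.711×10^-4 Ω
Section 2: A = π(4.12/2 mm)² = π(2.0600e-03 m)² = 1.333e-05 m²
R₂ = (1.70×10^-8)(3.6)/(1.333e-05) = 0.004591 Ω
R = R₁ + R₂ = 5.06 mΩ

5.06 mΩ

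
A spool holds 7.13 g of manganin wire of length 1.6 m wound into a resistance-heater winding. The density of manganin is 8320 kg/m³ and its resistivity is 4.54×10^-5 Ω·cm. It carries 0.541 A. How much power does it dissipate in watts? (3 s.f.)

0.397 W

ρ = 4.54×10^-5 Ω·cm = 4.54×10^-7 Ω·m
A = m/(density·L) = 0.00713/(8320×1.6) = 5.3561e-07 m²
R = ρL/A = (4.54×10^-7)(1.6)/(5.3561e-07) = 1.356 Ω
P = I²R = (0.541)² × 1.356 = 0.397 W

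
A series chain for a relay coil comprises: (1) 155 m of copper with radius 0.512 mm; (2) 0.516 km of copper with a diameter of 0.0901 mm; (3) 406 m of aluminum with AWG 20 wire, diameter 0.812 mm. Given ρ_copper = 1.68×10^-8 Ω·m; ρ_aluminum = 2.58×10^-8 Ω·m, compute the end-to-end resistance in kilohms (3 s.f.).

Seg 1: A = πr² = π(5.1200e-04 m)² = 8.235e-07 m²
R_1 = (1.68×10^-8)(155)/(8.235e-07) = 3.162 Ω
Seg 2: A = π(d/2)² = π(4.5050e-05 m)² = 6.376e-09 m²
R_2 = (1.68×10^-8)(516)/(6.376e-09) = 1360 Ω
Seg 3: A = π(0.812/2 mm)² = π(4.0600e-04 m)² = 5.178e-07 m²
R_3 = (2.58×10^-8)(406)/(5.178e-07) = 20.23 Ω
R_total = R_1 + R_2 + R_3 = 1.38 kΩ

1.38 kΩ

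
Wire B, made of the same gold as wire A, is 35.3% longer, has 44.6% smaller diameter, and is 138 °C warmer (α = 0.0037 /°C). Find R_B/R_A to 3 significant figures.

R ∝ ρL/d² with ρ ∝ (1+αΔT), so R_B/R_A = (1 + 35.3/100) × (1 − 44.6/100)⁻² × (1 + 0.0037×138)
= 1.353 × 3.258 × 1.511 = 6.66

6.66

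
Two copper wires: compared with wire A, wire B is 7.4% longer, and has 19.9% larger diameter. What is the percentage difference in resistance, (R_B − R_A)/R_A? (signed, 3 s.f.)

-25.3%

R ∝ L/d², so R_B/R_A = (1 + 7.4/100) × (1 + 19.9/100)⁻²
= 1.074 × 0.6956 = 0.7471
(R_B − R_A)/R_A = 0.7471 − 1 = -25.3%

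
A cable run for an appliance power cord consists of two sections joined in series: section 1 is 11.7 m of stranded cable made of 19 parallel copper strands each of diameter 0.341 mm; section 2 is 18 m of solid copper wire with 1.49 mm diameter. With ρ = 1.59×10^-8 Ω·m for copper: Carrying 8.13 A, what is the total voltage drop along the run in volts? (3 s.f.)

2.21 V

Section 1: A_strand = π(1.7050e-04)² = 9.133e-08 m²; R₁ = ρL/(N·A_s) = (1.59×10^-8)(11.7)/(19×9.133e-08) = 0.1072 Ω
Section 2: A = π(d/2)² = π(7.4500e-04 m)² = 1.744e-06 m²
R₂ = (1.59×10^-8)(18)/(1.744e-06) = 0.1641 Ω
R = R₁ + R₂ = 0.2713 Ω
V = IR = 8.13 × 0.2713 = 2.21 V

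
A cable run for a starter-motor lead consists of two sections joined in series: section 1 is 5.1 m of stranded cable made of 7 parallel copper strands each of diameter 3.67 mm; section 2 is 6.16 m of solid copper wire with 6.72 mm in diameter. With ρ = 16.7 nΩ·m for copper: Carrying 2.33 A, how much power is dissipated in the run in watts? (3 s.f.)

0.0220 W

ρ = 16.7 nΩ·m = 1.67×10^-8 Ω·m
Section 1: A_strand = π(1.8350e-03)² = 1.058e-05 m²; R₁ = ρL/(N·A_s) = (1.67×10^-8)(5.1)/(7×1.058e-05) = 0.00115 Ω
Section 2: A = π(d/2)² = π(3.3600e-03 m)² = 3.547e-05 m²
R₂ = (1.67×10^-8)(6.16)/(3.547e-05) = 0.0029 Ω
R = R₁ + R₂ = 0.004051 Ω
P = I²R = (2.33)² × 0.004051 = 0.0220 W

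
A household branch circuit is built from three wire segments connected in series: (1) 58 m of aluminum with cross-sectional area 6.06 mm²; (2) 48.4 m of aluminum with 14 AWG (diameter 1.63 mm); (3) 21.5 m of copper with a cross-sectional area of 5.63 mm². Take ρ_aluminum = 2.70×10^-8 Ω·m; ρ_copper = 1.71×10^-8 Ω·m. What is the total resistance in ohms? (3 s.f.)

Seg 1: A = 6.06 mm² = 6.060e-06 m²
R_1 = (2.70×10^-8)(58)/(6.060e-06) = 0.2584 Ω
Seg 2: A = π(1.63/2 mm)² = π(8.1500e-04 m)² = 2.087e-06 m²
R_2 = (2.70×10^-8)(48.4)/(2.087e-06) = 0.6262 Ω
Seg 3: A = 5.63 mm² = 5.630e-06 m²
R_3 = (1.71×10^-8)(21.5)/(5.630e-06) = 0.0653 Ω
R_total = R_1 + R_2 + R_3 = 0.950 Ω

0.950 Ω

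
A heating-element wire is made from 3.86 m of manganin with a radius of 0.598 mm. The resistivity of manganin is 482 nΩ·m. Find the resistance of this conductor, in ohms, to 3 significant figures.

1.66 Ω

ρ = 482 nΩ·m = 4.82×10^-7 Ω·m
A = πr² = π(5.9800e-04 m)² = 1.123e-06 m²
R = ρL/A = (4.82×10^-7)(3.86 m)/(1.123e-06 m²) = 1.66 Ω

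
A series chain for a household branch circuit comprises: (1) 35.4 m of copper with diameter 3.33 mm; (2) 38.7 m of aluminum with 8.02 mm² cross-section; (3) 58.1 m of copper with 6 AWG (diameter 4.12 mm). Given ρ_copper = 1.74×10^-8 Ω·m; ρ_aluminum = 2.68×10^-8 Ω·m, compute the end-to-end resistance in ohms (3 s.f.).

Seg 1: A = π(d/2)² = π(1.6650e-03 m)² = 8.709e-06 m²
R_1 = (1.74×10^-8)(35.4)/(8.709e-06) = 0.07073 Ω
Seg 2: A = 8.02 mm² = 8.020e-06 m²
R_2 = (2.68×10^-8)(38.7)/(8.020e-06) = 0.1293 Ω
Seg 3: A = π(4.12/2 mm)² = π(2.0600e-03 m)² = 1.333e-05 m²
R_3 = (1.74×10^-8)(58.1)/(1.333e-05) = 0.07583 Ω
R_total = R_1 + R_2 + R_3 = 0.276 Ω

0.276 Ω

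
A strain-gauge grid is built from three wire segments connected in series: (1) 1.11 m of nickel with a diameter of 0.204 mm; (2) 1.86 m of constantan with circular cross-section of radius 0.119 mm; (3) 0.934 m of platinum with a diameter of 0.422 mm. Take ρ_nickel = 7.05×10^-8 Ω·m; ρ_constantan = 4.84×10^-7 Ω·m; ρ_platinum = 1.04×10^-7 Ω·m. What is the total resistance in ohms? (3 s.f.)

Seg 1: A = π(d/2)² = π(1.0200e-04 m)² = 3.269e-08 m²
R_1 = (7.05×10^-8)(1.11)/(3.269e-08) = 2.394 Ω
Seg 2: A = πr² = π(1.1900e-04 m)² = 4.449e-08 m²
R_2 = (4.84×10^-7)(1.86)/(4.449e-08) = 20.24 Ω
Seg 3: A = π(d/2)² = π(2.1100e-04 m)² = 1.399e-07 m²
R_3 = (1.04×10^-7)(0.934)/(1.399e-07) = 0.6945 Ω
R_total = R_1 + R_2 + R_3 = 23.3 Ω

23.3 Ω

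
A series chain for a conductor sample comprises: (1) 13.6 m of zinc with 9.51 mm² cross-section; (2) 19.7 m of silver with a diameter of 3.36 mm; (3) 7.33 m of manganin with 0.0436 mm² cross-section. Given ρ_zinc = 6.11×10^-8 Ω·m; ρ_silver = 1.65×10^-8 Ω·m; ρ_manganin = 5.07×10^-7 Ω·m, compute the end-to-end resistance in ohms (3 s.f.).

Seg 1: A = 9.51 mm² = 9.510e-06 m²
R_1 = (6.11×10^-8)(13.6)/(9.510e-06) = 0.08738 Ω
Seg 2: A = π(d/2)² = π(1.6800e-03 m)² = 8.867e-06 m²
R_2 = (1.65×10^-8)(19.7)/(8.867e-06) = 0.03666 Ω
Seg 3: A = 0.0436 mm² = 4.360e-08 m²
R_3 = (5.07×10^-7)(7.33)/(4.360e-08) = 85.24 Ω
R_total = R_1 + R_2 + R_3 = 85.4 Ω

85.4 Ω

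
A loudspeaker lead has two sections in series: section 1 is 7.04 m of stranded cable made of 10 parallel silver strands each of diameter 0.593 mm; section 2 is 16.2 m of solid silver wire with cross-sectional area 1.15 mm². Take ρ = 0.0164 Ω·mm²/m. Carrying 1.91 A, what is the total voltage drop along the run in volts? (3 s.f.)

0.521 V

ρ = 0.0164 Ω·mm²/m = 1.64×10^-8 Ω·m
Section 1: A_strand = π(2.9650e-04)² = 2.762e-07 m²; R₁ = ρL/(N·A_s) = (1.64×10^-8)(7.04)/(10×2.762e-07) = 0.0418 Ω
Section 2: A = 1.15 mm² = 1.150e-06 m²
R₂ = (1.64×10^-8)(16.2)/(1.150e-06) = 0.231 Ω
R = R₁ + R₂ = 0.2728 Ω
V = IR = 1.91 × 0.2728 = 0.521 V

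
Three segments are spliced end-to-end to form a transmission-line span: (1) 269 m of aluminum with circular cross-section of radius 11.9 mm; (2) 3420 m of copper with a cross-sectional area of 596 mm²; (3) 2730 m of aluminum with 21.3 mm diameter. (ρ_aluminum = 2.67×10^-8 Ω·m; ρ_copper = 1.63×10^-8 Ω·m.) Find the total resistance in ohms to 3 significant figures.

Seg 1: A = πr² = π(1.1900e-02 m)² = 4.449e-04 m²
R_1 = (2.67×10^-8)(269)/(4.449e-04) = 0.01614 Ω
Seg 2: A = 596 mm² = 5.960e-04 m²
R_2 = (1.63×10^-8)(3420)/(5.960e-04) = 0.09353 Ω
Seg 3: A = π(d/2)² = π(1.0650e-02 m)² = 3.563e-04 m²
R_3 = (2.67×10^-8)(2730)/(3.563e-04) = 0.2046 Ω
R_total = R_1 + R_2 + R_3 = 0.314 Ω

0.314 Ω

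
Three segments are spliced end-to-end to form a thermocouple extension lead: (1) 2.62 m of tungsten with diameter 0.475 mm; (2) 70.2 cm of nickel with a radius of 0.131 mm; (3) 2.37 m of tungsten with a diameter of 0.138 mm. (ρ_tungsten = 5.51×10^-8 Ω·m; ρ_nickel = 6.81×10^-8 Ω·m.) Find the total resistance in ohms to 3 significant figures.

10.4 Ω

Seg 1: A = π(d/2)² = π(2.3750e-04 m)² = 1.772e-07 m²
R_1 = (5.51×10^-8)(2.62)/(1.772e-07) = 0.8147 Ω
Seg 2: A = πr² = π(1.3100e-04 m)² = 5.391e-08 m²
R_2 = (6.81×10^-8)(0.702)/(5.391e-08) = 0.8867 Ω
Seg 3: A = π(d/2)² = π(6.9000e-05 m)² = 1.496e-08 m²
R_3 = (5.51×10^-8)(2.37)/(1.496e-08) = 8.731 Ω
R_total = R_1 + R_2 + R_3 = 10.4 Ω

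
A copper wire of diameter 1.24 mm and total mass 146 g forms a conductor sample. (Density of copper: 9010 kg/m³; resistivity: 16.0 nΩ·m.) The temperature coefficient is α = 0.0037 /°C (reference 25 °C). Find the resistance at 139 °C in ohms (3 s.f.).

0.253 Ω

ρ = 16.0 nΩ·m = 1.60×10^-8 Ω·m
A = π(d/2)² = π(6.2000e-04 m)² = 1.2076e-06 m²
L = m/(density·A) = 0.146/(9010×1.2076e-06) = 13.42 m
R = ρL/A = (1.60×10^-8)(13.42)/(1.2076e-06) = 0.1778 Ω
R(139 °C) = 0.1778 × (1 + 0.0037×114) = 0.253 Ω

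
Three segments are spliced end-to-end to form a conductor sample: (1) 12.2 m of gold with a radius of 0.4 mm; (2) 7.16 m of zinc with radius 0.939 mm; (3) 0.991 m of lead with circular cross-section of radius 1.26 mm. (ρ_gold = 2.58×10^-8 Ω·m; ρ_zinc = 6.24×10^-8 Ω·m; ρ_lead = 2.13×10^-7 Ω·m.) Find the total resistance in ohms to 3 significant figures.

0.830 Ω

Seg 1: A = πr² = π(4.0000e-04 m)² = 5.027e-07 m²
R_1 = (2.58×10^-8)(12.2)/(5.027e-07) = 0.6262 Ω
Seg 2: A = πr² = π(9.3900e-04 m)² = 2.770e-06 m²
R_2 = (6.24×10^-8)(7.16)/(2.770e-06) = 0.1613 Ω
Seg 3: A = πr² = π(1.2600e-03 m)² = 4.988e-06 m²
R_3 = (2.13×10^-7)(0.991)/(4.988e-06) = 0.04232 Ω
R_total = R_1 + R_2 + R_3 = 0.830 Ω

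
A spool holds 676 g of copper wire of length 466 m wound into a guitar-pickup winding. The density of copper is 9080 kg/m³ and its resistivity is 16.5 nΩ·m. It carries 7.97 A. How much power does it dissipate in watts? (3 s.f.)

3060 W

ρ = 16.5 nΩ·m = 1.65×10^-8 Ω·m
A = m/(density·L) = 0.676/(9080×466) = 1.5976e-07 m²
R = ρL/A = (1.65×10^-8)(466)/(1.5976e-07) = 48.13 Ω
P = I²R = (7.97)² × 48.13 = 3060 W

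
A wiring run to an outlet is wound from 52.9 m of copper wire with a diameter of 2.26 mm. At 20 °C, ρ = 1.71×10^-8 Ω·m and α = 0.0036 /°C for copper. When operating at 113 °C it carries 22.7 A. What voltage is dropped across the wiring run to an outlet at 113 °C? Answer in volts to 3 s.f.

6.83 V

A = π(d/2)² = π(1.1300e-03 m)² = 4.011e-06 m²
R₍20₎ = ρL/A = (1.71×10^-8)(52.9)/(4.011e-06) = 0.2255 Ω
R₍113₎ = R₍20₎(1 + αΔT) = 0.2255 × (1 + 0.0036×93) = 0.301 Ω
V = IR = 22.7 × 0.301 = 6.83 V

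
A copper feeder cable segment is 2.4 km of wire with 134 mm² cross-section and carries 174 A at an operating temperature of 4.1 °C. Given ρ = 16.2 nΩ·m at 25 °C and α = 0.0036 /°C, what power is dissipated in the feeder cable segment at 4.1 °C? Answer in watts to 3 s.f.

ρ = 16.2 nΩ·m = 1.62×10^-8 Ω·m
A = 134 mm² = 1.340e-04 m²
R₍25₎ = ρL/A = (1.62×10^-8)(2400)/(1.340e-04) = 0.2901 Ω
R₍4.1₎ = R₍25₎(1 + αΔT) = 0.2901 × (1 + 0.0036×-20.9) = 0.2683 Ω
P = I²R = (174)² × 0.2683 = 8120 W

8120 W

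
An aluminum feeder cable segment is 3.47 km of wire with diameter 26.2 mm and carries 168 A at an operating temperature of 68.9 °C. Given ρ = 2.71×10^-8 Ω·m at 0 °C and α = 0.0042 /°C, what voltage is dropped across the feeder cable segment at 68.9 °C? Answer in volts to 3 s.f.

37.8 V

A = π(d/2)² = π(1.3100e-02 m)² = 5.391e-04 m²
R₍0₎ = ρL/A = (2.71×10^-8)(3470)/(5.391e-04) = 0.1744 Ω
R₍68.9₎ = R₍0₎(1 + αΔT) = 0.1744 × (1 + 0.0042×68.9) = 0.2249 Ω
V = IR = 168 × 0.2249 = 37.8 V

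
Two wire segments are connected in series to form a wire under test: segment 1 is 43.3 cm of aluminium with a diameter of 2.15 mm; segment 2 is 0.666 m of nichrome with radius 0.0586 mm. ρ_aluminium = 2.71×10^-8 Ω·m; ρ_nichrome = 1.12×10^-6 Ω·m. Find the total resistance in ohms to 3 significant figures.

69.1 Ω

Segment 1: A = π(d/2)² = π(1.0750e-03 m)² = 3.631e-06 m²
R₁ = ρL/A = (2.71×10^-8)(0.433)/(3.631e-06) = 0.003232 Ω
Segment 2: A = πr² = π(5.8600e-05 m)² = 1.079e-08 m²
R₂ = (1.12×10^-6)(0.666)/(1.079e-08) = 69.14 Ω
R = R₁ + R₂ = 69.1 Ω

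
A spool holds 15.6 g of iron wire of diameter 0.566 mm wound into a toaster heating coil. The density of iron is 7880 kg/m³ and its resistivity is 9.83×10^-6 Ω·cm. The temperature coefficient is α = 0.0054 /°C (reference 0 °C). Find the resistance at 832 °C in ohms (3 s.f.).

16.9 Ω

ρ = 9.83×10^-6 Ω·cm = 9.83×10^-8 Ω·m
A = π(d/2)² = π(2.8300e-04 m)² = 2.5161e-07 m²
L = m/(density·A) = 0.0156/(7880×2.5161e-07) = 7.868 m
R = ρL/A = (9.83×10^-8)(7.868)/(2.5161e-07) = 3.074 Ω
R(832 °C) = 3.074 × (1 + 0.0054×832) = 16.9 Ω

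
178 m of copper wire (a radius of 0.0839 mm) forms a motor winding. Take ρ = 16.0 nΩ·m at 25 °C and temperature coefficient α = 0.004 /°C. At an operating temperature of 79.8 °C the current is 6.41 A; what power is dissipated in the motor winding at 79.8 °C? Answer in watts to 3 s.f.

ρ = 16.0 nΩ·m = 1.60×10^-8 Ω·m
A = πr² = π(8.3900e-05 m)² = 2.211e-08 m²
R₍25₎ = ρL/A = (1.60×10^-8)(178)/(2.211e-08) = 128.8 Ω
R₍79.8₎ = R₍25₎(1 + αΔT) = 128.8 × (1 + 0.004×54.8) = 157 Ω
P = I²R = (6.41)² × 157 = 6450 W

6450 W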